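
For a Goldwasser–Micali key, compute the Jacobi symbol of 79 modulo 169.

1

(79/169)
  = (169/79)    [QR: 169 ≡ 1 mod 4, sign kept]
  = (11/79)    [169 ≡ 11 mod 79]
  = -(79/11)    [QR: both ≡ 3 mod 4, sign flips]
  = -(2/11)    [79 ≡ 2 mod 11]
  = (1/11)    [11 ≡ 3 mod 8 ⇒ (2/11) = -1]
  = 1    [(1/11) = 1]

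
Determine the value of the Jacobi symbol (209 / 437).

209 ≡ 1 (mod 4), so quadratic reciprocity gives (209 / 437) = (437 / 209). Reduce: 437 ≡ 19 (mod 209). Now have (19 / 209).
209 ≡ 1 (mod 4), so quadratic reciprocity gives (19 / 209) = (209 / 19). Reduce: 209 ≡ 0 (mod 19). Now have (0 / 19).
The numerator is now 0 with denominator 19 > 1: the symbol is 0.

0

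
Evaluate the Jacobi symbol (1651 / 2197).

0

(1651 / 2197)
  = (2197 / 1651)    [QR: 2197 ≡ 1 mod 4, sign kept]
  = (546 / 1651)    [2197 ≡ 546 mod 1651]
  = -(273 / 1651)    [1651 ≡ 3 mod 8 ⇒ (2 / 1651) = -1]
  = -(1651 / 273)    [QR: 273 ≡ 1 mod 4, sign kept]
  = -(13 / 273)    [1651 ≡ 13 mod 273]
  = -(273 / 13)    [QR: 13 ≡ 1 mod 4, sign kept]
  = -(0 / 13)    [273 ≡ 0 mod 13]
  = 0    [numerator 0, gcd > 1]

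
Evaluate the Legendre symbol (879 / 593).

1

Reduce the numerator: 879 ≡ 286 (mod 593), so (879 / 593) = (286 / 593).
Factor out 2: 286 = 2·143. Since 593 ≡ 1 (mod 8), (2 / 593) = +1. Now have (143 / 593).
593 ≡ 1 (mod 4), so quadratic reciprocity gives (143 / 593) = (593 / 143). Reduce: 593 ≡ 21 (mod 143). Now have (21 / 143).
21 ≡ 1 (mod 4), so quadratic reciprocity gives (21 / 143) = (143 / 21). Reduce: 143 ≡ 17 (mod 21). Now have (17 / 21).
17 ≡ 1 (mod 4), so quadratic reciprocity gives (17 / 21) = (21 / 17). Reduce: 21 ≡ 4 (mod 17). Now have (4 / 17).
Factor out 2: 4 = 2^2. Since 17 ≡ 1 (mod 8), (2 / 17) = +1, and (2 / 17)^2 = +1. Now have (1 / 17).
(1 / 17) = 1. Collecting the sign factors: 1.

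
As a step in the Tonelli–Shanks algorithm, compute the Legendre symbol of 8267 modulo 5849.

1

(8267/5849)
  = (2418/5849)    [8267 ≡ 2418 mod 5849]
  = (1209/5849)    [5849 ≡ 1 mod 8 ⇒ (2/5849) = +1]
  = (5849/1209)    [QR: 1209 ≡ 1 mod 4, sign kept]
  = (1013/1209)    [5849 ≡ 1013 mod 1209]
  = (1209/1013)    [QR: 1013 ≡ 1 mod 4, sign kept]
  = (196/1013)    [1209 ≡ 196 mod 1013]
  = (49/1013)    [1013 ≡ 5 mod 8 ⇒ (2/1013)^2 = +1]
  = (1013/49)    [QR: 49 ≡ 1 mod 4, sign kept]
  = (33/49)    [1013 ≡ 33 mod 49]
  = (49/33)    [QR: 33 ≡ 1 mod 4, sign kept]
  = (16/33)    [49 ≡ 16 mod 33]
  = (1/33)    [33 ≡ 1 mod 8 ⇒ (2/33)^4 = +1]
  = 1    [(1/33) = 1]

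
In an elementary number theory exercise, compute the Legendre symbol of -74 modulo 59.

(-74/59)
  = (44/59)    [-74 ≡ 44 mod 59]
  = (11/59)    [59 ≡ 3 mod 8 ⇒ (2/59)^2 = +1]
  = -(59/11)    [QR: both ≡ 3 mod 4, sign flips]
  = -(4/11)    [59 ≡ 4 mod 11]
  = -(1/11)    [11 ≡ 3 mod 8 ⇒ (2/11)^2 = +1]
  = -1    [(1/11) = 1]

-1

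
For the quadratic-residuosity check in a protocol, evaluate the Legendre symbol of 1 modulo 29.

(1|29)
  = 1    [(1|29) = 1]

1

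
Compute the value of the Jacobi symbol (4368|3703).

0

(4368|3703)
  = (665|3703)    [4368 ≡ 665 mod 3703]
  = (3703|665)    [QR: 665 ≡ 1 mod 4, sign kept]
  = (378|665)    [3703 ≡ 378 mod 665]
  = (189|665)    [665 ≡ 1 mod 8 ⇒ (2|665) = +1]
  = (665|189)    [QR: 189 ≡ 1 mod 4, sign kept]
  = (98|189)    [665 ≡ 98 mod 189]
  = -(49|189)    [189 ≡ 5 mod 8 ⇒ (2|189) = -1]
  = -(189|49)    [QR: 49 ≡ 1 mod 4, sign kept]
  = -(42|49)    [189 ≡ 42 mod 49]
  = -(21|49)    [49 ≡ 1 mod 8 ⇒ (2|49) = +1]
  = -(49|21)    [QR: 21 ≡ 1 mod 4, sign kept]
  = -(7|21)    [49 ≡ 7 mod 21]
  = -(21|7)    [QR: 21 ≡ 1 mod 4, sign kept]
  = -(0|7)    [21 ≡ 0 mod 7]
  = 0    [numerator 0, gcd > 1]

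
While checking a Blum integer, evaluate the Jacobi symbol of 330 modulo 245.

Reduce the numerator: 330 ≡ 85 (mod 245), so (330|245) = (85|245).
85 ≡ 1 (mod 4), so quadratic reciprocity gives (85|245) = (245|85). Reduce: 245 ≡ 75 (mod 85). Now have (75|85).
85 ≡ 1 (mod 4), so quadratic reciprocity gives (75|85) = (85|75). Reduce: 85 ≡ 10 (mod 75). Now have (10|75).
Factor out 2: 10 = 2·5. Since 75 ≡ 3 (mod 8), (2|75) = -1. Now have -(5|75).
5 ≡ 1 (mod 4), so quadratic reciprocity gives (5|75) = (75|5). Reduce: 75 ≡ 0 (mod 5). Now have -(0|5).
The numerator is now 0 with denominator 5 > 1: the symbol is 0.

0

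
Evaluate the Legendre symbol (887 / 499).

-1

Reduce the numerator: 887 ≡ 388 (mod 499), so (887 / 499) = (388 / 499).
Factor out 2: 388 = 2^2·97. Since 499 ≡ 3 (mod 8), (2 / 499) = -1, and (2 / 499)^2 = +1. Now have (97 / 499).
97 ≡ 1 (mod 4), so quadratic reciprocity gives (97 / 499) = (499 / 97). Reduce: 499 ≡ 14 (mod 97). Now have (14 / 97).
Factor out 2: 14 = 2·7. Since 97 ≡ 1 (mod 8), (2 / 97) = +1. Now have (7 / 97).
97 ≡ 1 (mod 4), so quadratic reciprocity gives (7 / 97) = (97 / 7). Reduce: 97 ≡ 6 (mod 7). Now have (6 / 7).
Factor out 2: 6 = 2·3. Since 7 ≡ 7 (mod 8), (2 / 7) = +1. Now have (3 / 7).
Both 3 ≡ 3 and 7 ≡ 3 (mod 4), so reciprocity gives (3 / 7) = -(7 / 3). Reduce: 7 ≡ 1 (mod 3). Now have -(1 / 3).
(1 / 3) = 1. Collecting the sign factors: -1.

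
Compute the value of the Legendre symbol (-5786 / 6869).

(-5786 / 6869)
  = (1083 / 6869)    [-5786 ≡ 1083 mod 6869]
  = (6869 / 1083)    [QR: 6869 ≡ 1 mod 4, sign kept]
  = (371 / 1083)    [6869 ≡ 371 mod 1083]
  = -(1083 / 371)    [QR: both ≡ 3 mod 4, sign flips]
  = -(341 / 371)    [1083 ≡ 341 mod 371]
  = -(371 / 341)    [QR: 341 ≡ 1 mod 4, sign kept]
  = -(30 / 341)    [371 ≡ 30 mod 341]
  = (15 / 341)    [341 ≡ 5 mod 8 ⇒ (2 / 341) = -1]
  = (341 / 15)    [QR: 341 ≡ 1 mod 4, sign kept]
  = (11 / 15)    [341 ≡ 11 mod 15]
  = -(15 / 11)    [QR: both ≡ 3 mod 4, sign flips]
  = -(4 / 11)    [15 ≡ 4 mod 11]
  = -(1 / 11)    [11 ≡ 3 mod 8 ⇒ (2 / 11)^2 = +1]
  = -1    [(1 / 11) = 1]

-1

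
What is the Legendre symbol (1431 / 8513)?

(1431 / 8513)
  = (8513 / 1431)    [QR: 8513 ≡ 1 mod 4, sign kept]
  = (1358 / 1431)    [8513 ≡ 1358 mod 1431]
  = (679 / 1431)    [1431 ≡ 7 mod 8 ⇒ (2 / 1431) = +1]
  = -(1431 / 679)    [QR: both ≡ 3 mod 4, sign flips]
  = -(73 / 679)    [1431 ≡ 73 mod 679]
  = -(679 / 73)    [QR: 73 ≡ 1 mod 4, sign kept]
  = -(22 / 73)    [679 ≡ 22 mod 73]
  = -(11 / 73)    [73 ≡ 1 mod 8 ⇒ (2 / 73) = +1]
  = -(73 / 11)    [QR: 73 ≡ 1 mod 4, sign kept]
  = -(7 / 11)    [73 ≡ 7 mod 11]
  = (11 / 7)    [QR: both ≡ 3 mod 4, sign flips]
  = (4 / 7)    [11 ≡ 4 mod 7]
  = (1 / 7)    [7 ≡ 7 mod 8 ⇒ (2 / 7)^2 = +1]
  = 1    [(1 / 7) = 1]

1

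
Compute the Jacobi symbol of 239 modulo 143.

(239 / 143)
  = (96 / 143)    [239 ≡ 96 mod 143]
  = (3 / 143)    [143 ≡ 7 mod 8 ⇒ (2 / 143)^5 = +1]
  = -(143 / 3)    [QR: both ≡ 3 mod 4, sign flips]
  = -(2 / 3)    [143 ≡ 2 mod 3]
  = (1 / 3)    [3 ≡ 3 mod 8 ⇒ (2 / 3) = -1]
  = 1    [(1 / 3) = 1]

1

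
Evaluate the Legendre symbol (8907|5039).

1

(8907|5039)
  = (3868|5039)    [8907 ≡ 3868 mod 5039]
  = (967|5039)    [5039 ≡ 7 mod 8 ⇒ (2|5039)^2 = +1]
  = -(5039|967)    [QR: both ≡ 3 mod 4, sign flips]
  = -(204|967)    [5039 ≡ 204 mod 967]
  = -(51|967)    [967 ≡ 7 mod 8 ⇒ (2|967)^2 = +1]
  = (967|51)    [QR: both ≡ 3 mod 4, sign flips]
  = (49|51)    [967 ≡ 49 mod 51]
  = (51|49)    [QR: 49 ≡ 1 mod 4, sign kept]
  = (2|49)    [51 ≡ 2 mod 49]
  = (1|49)    [49 ≡ 1 mod 8 ⇒ (2|49) = +1]
  = 1    [(1|49) = 1]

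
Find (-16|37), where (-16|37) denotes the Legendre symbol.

1

(-16|37)
  = (16|37)    [37 ≡ 1 mod 4 ⇒ (-1|37) = +1]
  = (1|37)    [37 ≡ 5 mod 8 ⇒ (2|37)^4 = +1]
  = 1    [(1|37) = 1]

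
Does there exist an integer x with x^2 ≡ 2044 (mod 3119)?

Factor out 2: 2044 = 2^2·511. Since 3119 ≡ 7 (mod 8), (2/3119) = +1, and (2/3119)^2 = +1. Now have (511/3119).
Both 511 ≡ 3 and 3119 ≡ 3 (mod 4), so reciprocity gives (511/3119) = -(3119/511). Reduce: 3119 ≡ 53 (mod 511). Now have -(53/511).
53 ≡ 1 (mod 4), so quadratic reciprocity gives (53/511) = (511/53). Reduce: 511 ≡ 34 (mod 53). Now have -(34/53).
Factor out 2: 34 = 2·17. Since 53 ≡ 5 (mod 8), (2/53) = -1. Now have (17/53).
17 ≡ 1 (mod 4), so quadratic reciprocity gives (17/53) = (53/17). Reduce: 53 ≡ 2 (mod 17). Now have (2/17).
Factor out 2: 2 = 2. Since 17 ≡ 1 (mod 8), (2/17) = +1. Now have (1/17).
(1/17) = 1. Collecting the sign factors: 1.
(2044/3119) = 1, and 3119 is prime, so 2044 is a quadratic residue mod 3119.

yes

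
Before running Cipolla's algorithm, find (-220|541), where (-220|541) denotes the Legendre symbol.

(-220|541)
  = (321|541)    [-220 ≡ 321 mod 541]
  = (541|321)    [QR: 321 ≡ 1 mod 4, sign kept]
  = (220|321)    [541 ≡ 220 mod 321]
  = (55|321)    [321 ≡ 1 mod 8 ⇒ (2|321)^2 = +1]
  = (321|55)    [QR: 321 ≡ 1 mod 4, sign kept]
  = (46|55)    [321 ≡ 46 mod 55]
  = (23|55)    [55 ≡ 7 mod 8 ⇒ (2|55) = +1]
  = -(55|23)    [QR: both ≡ 3 mod 4, sign flips]
  = -(9|23)    [55 ≡ 9 mod 23]
  = -(23|9)    [QR: 9 ≡ 1 mod 4, sign kept]
  = -(5|9)    [23 ≡ 5 mod 9]
  = -(9|5)    [QR: 5 ≡ 1 mod 4, sign kept]
  = -(4|5)    [9 ≡ 4 mod 5]
  = -(1|5)    [5 ≡ 5 mod 8 ⇒ (2|5)^2 = +1]
  = -1    [(1|5) = 1]

-1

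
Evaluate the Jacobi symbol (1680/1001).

0

(1680/1001)
  = (679/1001)    [1680 ≡ 679 mod 1001]
  = (1001/679)    [QR: 1001 ≡ 1 mod 4, sign kept]
  = (322/679)    [1001 ≡ 322 mod 679]
  = (161/679)    [679 ≡ 7 mod 8 ⇒ (2/679) = +1]
  = (679/161)    [QR: 161 ≡ 1 mod 4, sign kept]
  = (35/161)    [679 ≡ 35 mod 161]
  = (161/35)    [QR: 161 ≡ 1 mod 4, sign kept]
  = (21/35)    [161 ≡ 21 mod 35]
  = (35/21)    [QR: 21 ≡ 1 mod 4, sign kept]
  = (14/21)    [35 ≡ 14 mod 21]
  = -(7/21)    [21 ≡ 5 mod 8 ⇒ (2/21) = -1]
  = -(21/7)    [QR: 21 ≡ 1 mod 4, sign kept]
  = -(0/7)    [21 ≡ 0 mod 7]
  = 0    [numerator 0, gcd > 1]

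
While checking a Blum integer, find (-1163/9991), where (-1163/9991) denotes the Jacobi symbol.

Reduce the numerator: -1163 ≡ 8828 (mod 9991), so (-1163/9991) = (8828/9991).
Factor out 2: 8828 = 2^2·2207. Since 9991 ≡ 7 (mod 8), (2/9991) = +1, and (2/9991)^2 = +1. Now have (2207/9991).
Both 2207 ≡ 3 and 9991 ≡ 3 (mod 4), so reciprocity gives (2207/9991) = -(9991/2207). Reduce: 9991 ≡ 1163 (mod 2207). Now have -(1163/2207).
Both 1163 ≡ 3 and 2207 ≡ 3 (mod 4), so reciprocity gives (1163/2207) = -(2207/1163). Reduce: 2207 ≡ 1044 (mod 1163). Now have (1044/1163).
Factor out 2: 1044 = 2^2·261. Since 1163 ≡ 3 (mod 8), (2/1163) = -1, and (2/1163)^2 = +1. Now have (261/1163).
261 ≡ 1 (mod 4), so quadratic reciprocity gives (261/1163) = (1163/261). Reduce: 1163 ≡ 119 (mod 261). Now have (119/261).
261 ≡ 1 (mod 4), so quadratic reciprocity gives (119/261) = (261/119). Reduce: 261 ≡ 23 (mod 119). Now have (23/119).
Both 23 ≡ 3 and 119 ≡ 3 (mod 4), so reciprocity gives (23/119) = -(119/23). Reduce: 119 ≡ 4 (mod 23). Now have -(4/23).
Factor out 2: 4 = 2^2. Since 23 ≡ 7 (mod 8), (2/23) = +1, and (2/23)^2 = +1. Now have -(1/23).
(1/23) = 1. Collecting the sign factors: -1.

-1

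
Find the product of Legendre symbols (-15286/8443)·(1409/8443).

By multiplicativity, (-15286·1409/8443) = (-15286/8443)·(1409/8443).
First factor (-15286/8443):
Pull out -1: (-15286/8443) = (-1/8443)·(15286/8443). Since 8443 ≡ 3 (mod 4), (-1/8443) = -1. Now have -(15286/8443).
Reduce the numerator: 15286 ≡ 6843 (mod 8443), so (15286/8443) = (6843/8443).
Both 6843 ≡ 3 and 8443 ≡ 3 (mod 4), so reciprocity gives (6843/8443) = -(8443/6843). Reduce: 8443 ≡ 1600 (mod 6843). Now have (1600/6843).
Factor out 2: 1600 = 2^6·25. Since 6843 ≡ 3 (mod 8), (2/6843) = -1, and (2/6843)^6 = +1. Now have (25/6843).
25 ≡ 1 (mod 4), so quadratic reciprocity gives (25/6843) = (6843/25). Reduce: 6843 ≡ 18 (mod 25). Now have (18/25).
Factor out 2: 18 = 2·9. Since 25 ≡ 1 (mod 8), (2/25) = +1. Now have (9/25).
9 ≡ 1 (mod 4), so quadratic reciprocity gives (9/25) = (25/9). Reduce: 25 ≡ 7 (mod 9). Now have (7/9).
9 ≡ 1 (mod 4), so quadratic reciprocity gives (7/9) = (9/7). Reduce: 9 ≡ 2 (mod 7). Now have (2/7).
Factor out 2: 2 = 2. Since 7 ≡ 7 (mod 8), (2/7) = +1. Now have (1/7).
(1/7) = 1. Collecting the sign factors: 1.
Second factor (1409/8443):
1409 ≡ 1 (mod 4), so quadratic reciprocity gives (1409/8443) = (8443/1409). Reduce: 8443 ≡ 1398 (mod 1409). Now have (1398/1409).
Factor out 2: 1398 = 2·699. Since 1409 ≡ 1 (mod 8), (2/1409) = +1. Now have (699/1409).
1409 ≡ 1 (mod 4), so quadratic reciprocity gives (699/1409) = (1409/699). Reduce: 1409 ≡ 11 (mod 699). Now have (11/699).
Both 11 ≡ 3 and 699 ≡ 3 (mod 4), so reciprocity gives (11/699) = -(699/11). Reduce: 699 ≡ 6 (mod 11). Now have -(6/11).
Factor out 2: 6 = 2·3. Since 11 ≡ 3 (mod 8), (2/11) = -1. Now have (3/11).
Both 3 ≡ 3 and 11 ≡ 3 (mod 4), so reciprocity gives (3/11) = -(11/3). Reduce: 11 ≡ 2 (mod 3). Now have -(2/3).
Factor out 2: 2 = 2. Since 3 ≡ 3 (mod 8), (2/3) = -1. Now have (1/3).
(1/3) = 1. Collecting the sign factors: 1.
Product: (1)·(1) = 1.

1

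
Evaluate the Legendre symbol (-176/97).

(-176/97)
  = (176/97)    [97 ≡ 1 mod 4 ⇒ (-1/97) = +1]
  = (79/97)    [176 ≡ 79 mod 97]
  = (97/79)    [QR: 97 ≡ 1 mod 4, sign kept]
  = (18/79)    [97 ≡ 18 mod 79]
  = (9/79)    [79 ≡ 7 mod 8 ⇒ (2/79) = +1]
  = (79/9)    [QR: 9 ≡ 1 mod 4, sign kept]
  = (7/9)    [79 ≡ 7 mod 9]
  = (9/7)    [QR: 9 ≡ 1 mod 4, sign kept]
  = (2/7)    [9 ≡ 2 mod 7]
  = (1/7)    [7 ≡ 7 mod 8 ⇒ (2/7) = +1]
  = 1    [(1/7) = 1]

1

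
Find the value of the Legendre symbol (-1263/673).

1

Reduce the numerator: -1263 ≡ 83 (mod 673), so (-1263/673) = (83/673).
673 ≡ 1 (mod 4), so quadratic reciprocity gives (83/673) = (673/83). Reduce: 673 ≡ 9 (mod 83). Now have (9/83).
9 ≡ 1 (mod 4), so quadratic reciprocity gives (9/83) = (83/9). Reduce: 83 ≡ 2 (mod 9). Now have (2/9).
Factor out 2: 2 = 2. Since 9 ≡ 1 (mod 8), (2/9) = +1. Now have (1/9).
(1/9) = 1. Collecting the sign factors: 1.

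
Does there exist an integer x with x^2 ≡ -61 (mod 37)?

no

Reduce the numerator: -61 ≡ 13 (mod 37), so (-61|37) = (13|37).
13 ≡ 1 (mod 4), so quadratic reciprocity gives (13|37) = (37|13). Reduce: 37 ≡ 11 (mod 13). Now have (11|13).
13 ≡ 1 (mod 4), so quadratic reciprocity gives (11|13) = (13|11). Reduce: 13 ≡ 2 (mod 11). Now have (2|11).
Factor out 2: 2 = 2. Since 11 ≡ 3 (mod 8), (2|11) = -1. Now have -(1|11).
(1|11) = 1. Collecting the sign factors: -1.
The Legendre symbol is -1, so x^2 ≡ -61 (mod 37) has no solution.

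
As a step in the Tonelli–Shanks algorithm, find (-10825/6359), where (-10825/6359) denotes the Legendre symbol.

-1

(-10825/6359)
  = -(10825/6359)    [6359 ≡ 3 mod 4 ⇒ (-1/6359) = -1]
  = -(4466/6359)    [10825 ≡ 4466 mod 6359]
  = -(2233/6359)    [6359 ≡ 7 mod 8 ⇒ (2/6359) = +1]
  = -(6359/2233)    [QR: 2233 ≡ 1 mod 4, sign kept]
  = -(1893/2233)    [6359 ≡ 1893 mod 2233]
  = -(2233/1893)    [QR: 1893 ≡ 1 mod 4, sign kept]
  = -(340/1893)    [2233 ≡ 340 mod 1893]
  = -(85/1893)    [1893 ≡ 5 mod 8 ⇒ (2/1893)^2 = +1]
  = -(1893/85)    [QR: 85 ≡ 1 mod 4, sign kept]
  = -(23/85)    [1893 ≡ 23 mod 85]
  = -(85/23)    [QR: 85 ≡ 1 mod 4, sign kept]
  = -(16/23)    [85 ≡ 16 mod 23]
  = -(1/23)    [23 ≡ 7 mod 8 ⇒ (2/23)^4 = +1]
  = -1    [(1/23) = 1]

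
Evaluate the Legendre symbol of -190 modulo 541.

-1

Reduce the numerator: -190 ≡ 351 (mod 541), so (-190/541) = (351/541).
541 ≡ 1 (mod 4), so quadratic reciprocity gives (351/541) = (541/351). Reduce: 541 ≡ 190 (mod 351). Now have (190/351).
Factor out 2: 190 = 2·95. Since 351 ≡ 7 (mod 8), (2/351) = +1. Now have (95/351).
Both 95 ≡ 3 and 351 ≡ 3 (mod 4), so reciprocity gives (95/351) = -(351/95). Reduce: 351 ≡ 66 (mod 95). Now have -(66/95).
Factor out 2: 66 = 2·33. Since 95 ≡ 7 (mod 8), (2/95) = +1. Now have -(33/95).
33 ≡ 1 (mod 4), so quadratic reciprocity gives (33/95) = (95/33). Reduce: 95 ≡ 29 (mod 33). Now have -(29/33).
29 ≡ 1 (mod 4), so quadratic reciprocity gives (29/33) = (33/29). Reduce: 33 ≡ 4 (mod 29). Now have -(4/29).
Factor out 2: 4 = 2^2. Since 29 ≡ 5 (mod 8), (2/29) = -1, and (2/29)^2 = +1. Now have -(1/29).
(1/29) = 1. Collecting the sign factors: -1.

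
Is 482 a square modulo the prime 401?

Reduce the numerator: 482 ≡ 81 (mod 401), so (482/401) = (81/401).
81 ≡ 1 (mod 4), so quadratic reciprocity gives (81/401) = (401/81). Reduce: 401 ≡ 77 (mod 81). Now have (77/81).
77 ≡ 1 (mod 4), so quadratic reciprocity gives (77/81) = (81/77). Reduce: 81 ≡ 4 (mod 77). Now have (4/77).
Factor out 2: 4 = 2^2. Since 77 ≡ 5 (mod 8), (2/77) = -1, and (2/77)^2 = +1. Now have (1/77).
(1/77) = 1. Collecting the sign factors: 1.
(482/401) = 1, and 401 is prime, so 482 is a quadratic residue mod 401.

yes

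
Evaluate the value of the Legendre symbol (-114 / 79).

1

(-114 / 79)
  = (44 / 79)    [-114 ≡ 44 mod 79]
  = (11 / 79)    [79 ≡ 7 mod 8 ⇒ (2 / 79)^2 = +1]
  = -(79 / 11)    [QR: both ≡ 3 mod 4, sign flips]
  = -(2 / 11)    [79 ≡ 2 mod 11]
  = (1 / 11)    [11 ≡ 3 mod 8 ⇒ (2 / 11) = -1]
  = 1    [(1 / 11) = 1]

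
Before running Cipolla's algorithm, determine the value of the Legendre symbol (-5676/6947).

Reduce the numerator: -5676 ≡ 1271 (mod 6947), so (-5676/6947) = (1271/6947).
Both 1271 ≡ 3 and 6947 ≡ 3 (mod 4), so reciprocity gives (1271/6947) = -(6947/1271). Reduce: 6947 ≡ 592 (mod 1271). Now have -(592/1271).
Factor out 2: 592 = 2^4·37. Since 1271 ≡ 7 (mod 8), (2/1271) = +1, and (2/1271)^4 = +1. Now have -(37/1271).
37 ≡ 1 (mod 4), so quadratic reciprocity gives (37/1271) = (1271/37). Reduce: 1271 ≡ 13 (mod 37). Now have -(13/37).
13 ≡ 1 (mod 4), so quadratic reciprocity gives (13/37) = (37/13). Reduce: 37 ≡ 11 (mod 13). Now have -(11/13).
13 ≡ 1 (mod 4), so quadratic reciprocity gives (11/13) = (13/11). Reduce: 13 ≡ 2 (mod 11). Now have -(2/11).
Factor out 2: 2 = 2. Since 11 ≡ 3 (mod 8), (2/11) = -1. Now have (1/11).
(1/11) = 1. Collecting the sign factors: 1.

1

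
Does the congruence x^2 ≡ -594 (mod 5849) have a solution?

yes

(-594/5849)
  = (594/5849)    [5849 ≡ 1 mod 4 ⇒ (-1/5849) = +1]
  = (297/5849)    [5849 ≡ 1 mod 8 ⇒ (2/5849) = +1]
  = (5849/297)    [QR: 297 ≡ 1 mod 4, sign kept]
  = (206/297)    [5849 ≡ 206 mod 297]
  = (103/297)    [297 ≡ 1 mod 8 ⇒ (2/297) = +1]
  = (297/103)    [QR: 297 ≡ 1 mod 4, sign kept]
  = (91/103)    [297 ≡ 91 mod 103]
  = -(103/91)    [QR: both ≡ 3 mod 4, sign flips]
  = -(12/91)    [103 ≡ 12 mod 91]
  = -(3/91)    [91 ≡ 3 mod 8 ⇒ (2/91)^2 = +1]
  = (91/3)    [QR: both ≡ 3 mod 4, sign flips]
  = (1/3)    [91 ≡ 1 mod 3]
  = 1    [(1/3) = 1]
The Legendre symbol is 1, so x^2 ≡ -594 (mod 5849) has solution.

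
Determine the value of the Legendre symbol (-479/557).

-1

(-479/557)
  = (78/557)    [-479 ≡ 78 mod 557]
  = -(39/557)    [557 ≡ 5 mod 8 ⇒ (2/557) = -1]
  = -(557/39)    [QR: 557 ≡ 1 mod 4, sign kept]
  = -(11/39)    [557 ≡ 11 mod 39]
  = (39/11)    [QR: both ≡ 3 mod 4, sign flips]
  = (6/11)    [39 ≡ 6 mod 11]
  = -(3/11)    [11 ≡ 3 mod 8 ⇒ (2/11) = -1]
  = (11/3)    [QR: both ≡ 3 mod 4, sign flips]
  = (2/3)    [11 ≡ 2 mod 3]
  = -(1/3)    [3 ≡ 3 mod 8 ⇒ (2/3) = -1]
  = -1    [(1/3) = 1]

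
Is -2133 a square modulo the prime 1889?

no

Reduce the numerator: -2133 ≡ 1645 (mod 1889), so (-2133|1889) = (1645|1889).
1645 ≡ 1 (mod 4), so quadratic reciprocity gives (1645|1889) = (1889|1645). Reduce: 1889 ≡ 244 (mod 1645). Now have (244|1645).
Factor out 2: 244 = 2^2·61. Since 1645 ≡ 5 (mod 8), (2|1645) = -1, and (2|1645)^2 = +1. Now have (61|1645).
61 ≡ 1 (mod 4), so quadratic reciprocity gives (61|1645) = (1645|61). Reduce: 1645 ≡ 59 (mod 61). Now have (59|61).
61 ≡ 1 (mod 4), so quadratic reciprocity gives (59|61) = (61|59). Reduce: 61 ≡ 2 (mod 59). Now have (2|59).
Factor out 2: 2 = 2. Since 59 ≡ 3 (mod 8), (2|59) = -1. Now have -(1|59).
(1|59) = 1. Collecting the sign factors: -1.
(-2133|1889) = -1, and 1889 is prime, so -2133 is not a quadratic residue mod 1889.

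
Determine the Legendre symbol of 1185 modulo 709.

-1

Reduce the numerator: 1185 ≡ 476 (mod 709), so (1185/709) = (476/709).
Factor out 2: 476 = 2^2·119. Since 709 ≡ 5 (mod 8), (2/709) = -1, and (2/709)^2 = +1. Now have (119/709).
709 ≡ 1 (mod 4), so quadratic reciprocity gives (119/709) = (709/119). Reduce: 709 ≡ 114 (mod 119). Now have (114/119).
Factor out 2: 114 = 2·57. Since 119 ≡ 7 (mod 8), (2/119) = +1. Now have (57/119).
57 ≡ 1 (mod 4), so quadratic reciprocity gives (57/119) = (119/57). Reduce: 119 ≡ 5 (mod 57). Now have (5/57).
5 ≡ 1 (mod 4), so quadratic reciprocity gives (5/57) = (57/5). Reduce: 57 ≡ 2 (mod 5). Now have (2/5).
Factor out 2: 2 = 2. Since 5 ≡ 5 (mod 8), (2/5) = -1. Now have -(1/5).
(1/5) = 1. Collecting the sign factors: -1.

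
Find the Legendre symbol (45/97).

45 ≡ 1 (mod 4), so quadratic reciprocity gives (45/97) = (97/45). Reduce: 97 ≡ 7 (mod 45). Now have (7/45).
45 ≡ 1 (mod 4), so quadratic reciprocity gives (7/45) = (45/7). Reduce: 45 ≡ 3 (mod 7). Now have (3/7).
Both 3 ≡ 3 and 7 ≡ 3 (mod 4), so reciprocity gives (3/7) = -(7/3). Reduce: 7 ≡ 1 (mod 3). Now have -(1/3).
(1/3) = 1. Collecting the sign factors: -1.

-1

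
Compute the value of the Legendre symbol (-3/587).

-1

Reduce the numerator: -3 ≡ 584 (mod 587), so (-3/587) = (584/587).
Factor out 2: 584 = 2^3·73. Since 587 ≡ 3 (mod 8), (2/587) = -1, and (2/587)^3 = -1. Now have -(73/587).
73 ≡ 1 (mod 4), so quadratic reciprocity gives (73/587) = (587/73). Reduce: 587 ≡ 3 (mod 73). Now have -(3/73).
73 ≡ 1 (mod 4), so quadratic reciprocity gives (3/73) = (73/3). Reduce: 73 ≡ 1 (mod 3). Now have -(1/3).
(1/3) = 1. Collecting the sign factors: -1.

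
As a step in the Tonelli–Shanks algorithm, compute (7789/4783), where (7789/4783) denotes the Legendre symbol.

-1

(7789/4783)
  = (3006/4783)    [7789 ≡ 3006 mod 4783]
  = (1503/4783)    [4783 ≡ 7 mod 8 ⇒ (2/4783) = +1]
  = -(4783/1503)    [QR: both ≡ 3 mod 4, sign flips]
  = -(274/1503)    [4783 ≡ 274 mod 1503]
  = -(137/1503)    [1503 ≡ 7 mod 8 ⇒ (2/1503) = +1]
  = -(1503/137)    [QR: 137 ≡ 1 mod 4, sign kept]
  = -(133/137)    [1503 ≡ 133 mod 137]
  = -(137/133)    [QR: 133 ≡ 1 mod 4, sign kept]
  = -(4/133)    [137 ≡ 4 mod 133]
  = -(1/133)    [133 ≡ 5 mod 8 ⇒ (2/133)^2 = +1]
  = -1    [(1/133) = 1]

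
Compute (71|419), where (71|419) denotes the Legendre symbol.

-1

(71|419)
  = -(419|71)    [QR: both ≡ 3 mod 4, sign flips]
  = -(64|71)    [419 ≡ 64 mod 71]
  = -(1|71)    [71 ≡ 7 mod 8 ⇒ (2|71)^6 = +1]
  = -1    [(1|71) = 1]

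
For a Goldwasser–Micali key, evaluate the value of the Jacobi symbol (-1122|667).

-1

Reduce the numerator: -1122 ≡ 212 (mod 667), so (-1122|667) = (212|667).
Factor out 2: 212 = 2^2·53. Since 667 ≡ 3 (mod 8), (2|667) = -1, and (2|667)^2 = +1. Now have (53|667).
53 ≡ 1 (mod 4), so quadratic reciprocity gives (53|667) = (667|53). Reduce: 667 ≡ 31 (mod 53). Now have (31|53).
53 ≡ 1 (mod 4), so quadratic reciprocity gives (31|53) = (53|31). Reduce: 53 ≡ 22 (mod 31). Now have (22|31).
Factor out 2: 22 = 2·11. Since 31 ≡ 7 (mod 8), (2|31) = +1. Now have (11|31).
Both 11 ≡ 3 and 31 ≡ 3 (mod 4), so reciprocity gives (11|31) = -(31|11). Reduce: 31 ≡ 9 (mod 11). Now have -(9|11).
9 ≡ 1 (mod 4), so quadratic reciprocity gives (9|11) = (11|9). Reduce: 11 ≡ 2 (mod 9). Now have -(2|9).
Factor out 2: 2 = 2. Since 9 ≡ 1 (mod 8), (2|9) = +1. Now have -(1|9).
(1|9) = 1. Collecting the sign factors: -1.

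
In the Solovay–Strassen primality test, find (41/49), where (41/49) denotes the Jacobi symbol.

1

41 ≡ 1 (mod 4), so quadratic reciprocity gives (41/49) = (49/41). Reduce: 49 ≡ 8 (mod 41). Now have (8/41).
Factor out 2: 8 = 2^3. Since 41 ≡ 1 (mod 8), (2/41) = +1, and (2/41)^3 = +1. Now have (1/41).
(1/41) = 1. Collecting the sign factors: 1.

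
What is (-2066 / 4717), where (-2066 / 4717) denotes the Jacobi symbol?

(-2066 / 4717)
  = (2651 / 4717)    [-2066 ≡ 2651 mod 4717]
  = (4717 / 2651)    [QR: 4717 ≡ 1 mod 4, sign kept]
  = (2066 / 2651)    [4717 ≡ 2066 mod 2651]
  = -(1033 / 2651)    [2651 ≡ 3 mod 8 ⇒ (2 / 2651) = -1]
  = -(2651 / 1033)    [QR: 1033 ≡ 1 mod 4, sign kept]
  = -(585 / 1033)    [2651 ≡ 585 mod 1033]
  = -(1033 / 585)    [QR: 585 ≡ 1 mod 4, sign kept]
  = -(448 / 585)    [1033 ≡ 448 mod 585]
  = -(7 / 585)    [585 ≡ 1 mod 8 ⇒ (2 / 585)^6 = +1]
  = -(585 / 7)    [QR: 585 ≡ 1 mod 4, sign kept]
  = -(4 / 7)    [585 ≡ 4 mod 7]
  = -(1 / 7)    [7 ≡ 7 mod 8 ⇒ (2 / 7)^2 = +1]
  = -1    [(1 / 7) = 1]

-1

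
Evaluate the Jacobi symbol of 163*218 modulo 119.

By multiplicativity, (163·218 / 119) = (163 / 119)·(218 / 119).
First factor (163 / 119):
Reduce the numerator: 163 ≡ 44 (mod 119), so (163 / 119) = (44 / 119).
Factor out 2: 44 = 2^2·11. Since 119 ≡ 7 (mod 8), (2 / 119) = +1, and (2 / 119)^2 = +1. Now have (11 / 119).
Both 11 ≡ 3 and 119 ≡ 3 (mod 4), so reciprocity gives (11 / 119) = -(119 / 11). Reduce: 119 ≡ 9 (mod 11). Now have -(9 / 11).
9 ≡ 1 (mod 4), so quadratic reciprocity gives (9 / 11) = (11 / 9). Reduce: 11 ≡ 2 (mod 9). Now have -(2 / 9).
Factor out 2: 2 = 2. Since 9 ≡ 1 (mod 8), (2 / 9) = +1. Now have -(1 / 9).
(1 / 9) = 1. Collecting the sign factors: -1.
Second factor (218 / 119):
Reduce the numerator: 218 ≡ 99 (mod 119), so (218 / 119) = (99 / 119).
Both 99 ≡ 3 and 119 ≡ 3 (mod 4), so reciprocity gives (99 / 119) = -(119 / 99). Reduce: 119 ≡ 20 (mod 99). Now have -(20 / 99).
Factor out 2: 20 = 2^2·5. Since 99 ≡ 3 (mod 8), (2 / 99) = -1, and (2 / 99)^2 = +1. Now have -(5 / 99).
5 ≡ 1 (mod 4), so quadratic reciprocity gives (5 / 99) = (99 / 5). Reduce: 99 ≡ 4 (mod 5). Now have -(4 / 5).
Factor out 2: 4 = 2^2. Since 5 ≡ 5 (mod 8), (2 / 5) = -1, and (2 / 5)^2 = +1. Now have -(1 / 5).
(1 / 5) = 1. Collecting the sign factors: -1.
Product: (-1)·(-1) = 1.

1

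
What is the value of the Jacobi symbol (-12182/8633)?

-1

Pull out -1: (-12182/8633) = (-1/8633)·(12182/8633). Since 8633 ≡ 1 (mod 4), (-1/8633) = +1. Now have (12182/8633).
Reduce the numerator: 12182 ≡ 3549 (mod 8633), so (12182/8633) = (3549/8633).
3549 ≡ 1 (mod 4), so quadratic reciprocity gives (3549/8633) = (8633/3549). Reduce: 8633 ≡ 1535 (mod 3549). Now have (1535/3549).
3549 ≡ 1 (mod 4), so quadratic reciprocity gives (1535/3549) = (3549/1535). Reduce: 3549 ≡ 479 (mod 1535). Now have (479/1535).
Both 479 ≡ 3 and 1535 ≡ 3 (mod 4), so reciprocity gives (479/1535) = -(1535/479). Reduce: 1535 ≡ 98 (mod 479). Now have -(98/479).
Factor out 2: 98 = 2·49. Since 479 ≡ 7 (mod 8), (2/479) = +1. Now have -(49/479).
49 ≡ 1 (mod 4), so quadratic reciprocity gives (49/479) = (479/49). Reduce: 479 ≡ 38 (mod 49). Now have -(38/49).
Factor out 2: 38 = 2·19. Since 49 ≡ 1 (mod 8), (2/49) = +1. Now have -(19/49).
49 ≡ 1 (mod 4), so quadratic reciprocity gives (19/49) = (49/19). Reduce: 49 ≡ 11 (mod 19). Now have -(11/19).
Both 11 ≡ 3 and 19 ≡ 3 (mod 4), so reciprocity gives (11/19) = -(19/11). Reduce: 19 ≡ 8 (mod 11). Now have (8/11).
Factor out 2: 8 = 2^3. Since 11 ≡ 3 (mod 8), (2/11) = -1, and (2/11)^3 = -1. Now have -(1/11).
(1/11) = 1. Collecting the sign factors: -1.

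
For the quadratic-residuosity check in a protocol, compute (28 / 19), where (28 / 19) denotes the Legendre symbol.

1

Reduce the numerator: 28 ≡ 9 (mod 19), so (28 / 19) = (9 / 19).
9 ≡ 1 (mod 4), so quadratic reciprocity gives (9 / 19) = (19 / 9). Reduce: 19 ≡ 1 (mod 9). Now have (1 / 9).
(1 / 9) = 1. Collecting the sign factors: 1.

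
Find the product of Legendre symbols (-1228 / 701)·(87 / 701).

-1

By multiplicativity, (-1228·87 / 701) = (-1228 / 701)·(87 / 701).
First factor (-1228 / 701):
Reduce the numerator: -1228 ≡ 174 (mod 701), so (-1228 / 701) = (174 / 701).
Factor out 2: 174 = 2·87. Since 701 ≡ 5 (mod 8), (2 / 701) = -1. Now have -(87 / 701).
701 ≡ 1 (mod 4), so quadratic reciprocity gives (87 / 701) = (701 / 87). Reduce: 701 ≡ 5 (mod 87). Now have -(5 / 87).
5 ≡ 1 (mod 4), so quadratic reciprocity gives (5 / 87) = (87 / 5). Reduce: 87 ≡ 2 (mod 5). Now have -(2 / 5).
Factor out 2: 2 = 2. Since 5 ≡ 5 (mod 8), (2 / 5) = -1. Now have (1 / 5).
(1 / 5) = 1. Collecting the sign factors: 1.
Second factor (87 / 701):
701 ≡ 1 (mod 4), so quadratic reciprocity gives (87 / 701) = (701 / 87). Reduce: 701 ≡ 5 (mod 87). Now have (5 / 87).
5 ≡ 1 (mod 4), so quadratic reciprocity gives (5 / 87) = (87 / 5). Reduce: 87 ≡ 2 (mod 5). Now have (2 / 5).
Factor out 2: 2 = 2. Since 5 ≡ 5 (mod 8), (2 / 5) = -1. Now have -(1 / 5).
(1 / 5) = 1. Collecting the sign factors: -1.
Product: (1)·(-1) = -1.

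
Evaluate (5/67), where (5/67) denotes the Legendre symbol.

-1

(5/67)
  = (67/5)    [QR: 5 ≡ 1 mod 4, sign kept]
  = (2/5)    [67 ≡ 2 mod 5]
  = -(1/5)    [5 ≡ 5 mod 8 ⇒ (2/5) = -1]
  = -1    [(1/5) = 1]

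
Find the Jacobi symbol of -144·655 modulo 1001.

1

By multiplicativity, (-144·655/1001) = (-144/1001)·(655/1001).
First factor (-144/1001):
(-144/1001)
  = (857/1001)    [-144 ≡ 857 mod 1001]
  = (1001/857)    [QR: 857 ≡ 1 mod 4, sign kept]
  = (144/857)    [1001 ≡ 144 mod 857]
  = (9/857)    [857 ≡ 1 mod 8 ⇒ (2/857)^4 = +1]
  = (857/9)    [QR: 9 ≡ 1 mod 4, sign kept]
  = (2/9)    [857 ≡ 2 mod 9]
  = (1/9)    [9 ≡ 1 mod 8 ⇒ (2/9) = +1]
  = 1    [(1/9) = 1]
Second factor (655/1001):
(655/1001)
  = (1001/655)    [QR: 1001 ≡ 1 mod 4, sign kept]
  = (346/655)    [1001 ≡ 346 mod 655]
  = (173/655)    [655 ≡ 7 mod 8 ⇒ (2/655) = +1]
  = (655/173)    [QR: 173 ≡ 1 mod 4, sign kept]
  = (136/173)    [655 ≡ 136 mod 173]
  = -(17/173)    [173 ≡ 5 mod 8 ⇒ (2/173)^3 = -1]
  = -(173/17)    [QR: 17 ≡ 1 mod 4, sign kept]
  = -(3/17)    [173 ≡ 3 mod 17]
  = -(17/3)    [QR: 17 ≡ 1 mod 4, sign kept]
  = -(2/3)    [17 ≡ 2 mod 3]
  = (1/3)    [3 ≡ 3 mod 8 ⇒ (2/3) = -1]
  = 1    [(1/3) = 1]
Product: (1)·(1) = 1.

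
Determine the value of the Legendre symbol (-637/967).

(-637/967)
  = (330/967)    [-637 ≡ 330 mod 967]
  = (165/967)    [967 ≡ 7 mod 8 ⇒ (2/967) = +1]
  = (967/165)    [QR: 165 ≡ 1 mod 4, sign kept]
  = (142/165)    [967 ≡ 142 mod 165]
  = -(71/165)    [165 ≡ 5 mod 8 ⇒ (2/165) = -1]
  = -(165/71)    [QR: 165 ≡ 1 mod 4, sign kept]
  = -(23/71)    [165 ≡ 23 mod 71]
  = (71/23)    [QR: both ≡ 3 mod 4, sign flips]
  = (2/23)    [71 ≡ 2 mod 23]
  = (1/23)    [23 ≡ 7 mod 8 ⇒ (2/23) = +1]
  = 1    [(1/23) = 1]

1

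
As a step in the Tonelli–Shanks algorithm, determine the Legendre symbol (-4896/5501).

(-4896/5501)
  = (605/5501)    [-4896 ≡ 605 mod 5501]
  = (5501/605)    [QR: 605 ≡ 1 mod 4, sign kept]
  = (56/605)    [5501 ≡ 56 mod 605]
  = -(7/605)    [605 ≡ 5 mod 8 ⇒ (2/605)^3 = -1]
  = -(605/7)    [QR: 605 ≡ 1 mod 4, sign kept]
  = -(3/7)    [605 ≡ 3 mod 7]
  = (7/3)    [QR: both ≡ 3 mod 4, sign flips]
  = (1/3)    [7 ≡ 1 mod 3]
  = 1    [(1/3) = 1]

1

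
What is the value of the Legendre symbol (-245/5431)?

(-245/5431)
  = -(245/5431)    [5431 ≡ 3 mod 4 ⇒ (-1/5431) = -1]
  = -(5431/245)    [QR: 245 ≡ 1 mod 4, sign kept]
  = -(41/245)    [5431 ≡ 41 mod 245]
  = -(245/41)    [QR: 41 ≡ 1 mod 4, sign kept]
  = -(40/41)    [245 ≡ 40 mod 41]
  = -(5/41)    [41 ≡ 1 mod 8 ⇒ (2/41)^3 = +1]
  = -(41/5)    [QR: 5 ≡ 1 mod 4, sign kept]
  = -(1/5)    [41 ≡ 1 mod 5]
  = -1    [(1/5) = 1]

-1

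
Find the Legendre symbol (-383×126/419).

By multiplicativity, (-383·126/419) = (-383/419)·(126/419).
First factor (-383/419):
Reduce the numerator: -383 ≡ 36 (mod 419), so (-383/419) = (36/419).
Factor out 2: 36 = 2^2·9. Since 419 ≡ 3 (mod 8), (2/419) = -1, and (2/419)^2 = +1. Now have (9/419).
9 ≡ 1 (mod 4), so quadratic reciprocity gives (9/419) = (419/9). Reduce: 419 ≡ 5 (mod 9). Now have (5/9).
5 ≡ 1 (mod 4), so quadratic reciprocity gives (5/9) = (9/5). Reduce: 9 ≡ 4 (mod 5). Now have (4/5).
Factor out 2: 4 = 2^2. Since 5 ≡ 5 (mod 8), (2/5) = -1, and (2/5)^2 = +1. Now have (1/5).
(1/5) = 1. Collecting the sign factors: 1.
Second factor (126/419):
Factor out 2: 126 = 2·63. Since 419 ≡ 3 (mod 8), (2/419) = -1. Now have -(63/419).
Both 63 ≡ 3 and 419 ≡ 3 (mod 4), so reciprocity gives (63/419) = -(419/63). Reduce: 419 ≡ 41 (mod 63). Now have (41/63).
41 ≡ 1 (mod 4), so quadratic reciprocity gives (41/63) = (63/41). Reduce: 63 ≡ 22 (mod 41). Now have (22/41).
Factor out 2: 22 = 2·11. Since 41 ≡ 1 (mod 8), (2/41) = +1. Now have (11/41).
41 ≡ 1 (mod 4), so quadratic reciprocity gives (11/41) = (41/11). Reduce: 41 ≡ 8 (mod 11). Now have (8/11).
Factor out 2: 8 = 2^3. Since 11 ≡ 3 (mod 8), (2/11) = -1, and (2/11)^3 = -1. Now have -(1/11).
(1/11) = 1. Collecting the sign factors: -1.
Product: (1)·(-1) = -1.

-1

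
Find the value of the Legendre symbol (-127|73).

1

(-127|73)
  = (19|73)    [-127 ≡ 19 mod 73]
  = (73|19)    [QR: 73 ≡ 1 mod 4, sign kept]
  = (16|19)    [73 ≡ 16 mod 19]
  = (1|19)    [19 ≡ 3 mod 8 ⇒ (2|19)^4 = +1]
  = 1    [(1|19) = 1]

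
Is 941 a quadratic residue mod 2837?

(941/2837)
  = (2837/941)    [QR: 941 ≡ 1 mod 4, sign kept]
  = (14/941)    [2837 ≡ 14 mod 941]
  = -(7/941)    [941 ≡ 5 mod 8 ⇒ (2/941) = -1]
  = -(941/7)    [QR: 941 ≡ 1 mod 4, sign kept]
  = -(3/7)    [941 ≡ 3 mod 7]
  = (7/3)    [QR: both ≡ 3 mod 4, sign flips]
  = (1/3)    [7 ≡ 1 mod 3]
  = 1    [(1/3) = 1]
The Legendre symbol is 1, so x^2 ≡ 941 (mod 2837) has solution.

yes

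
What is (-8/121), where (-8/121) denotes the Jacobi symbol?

(-8/121)
  = (113/121)    [-8 ≡ 113 mod 121]
  = (121/113)    [QR: 113 ≡ 1 mod 4, sign kept]
  = (8/113)    [121 ≡ 8 mod 113]
  = (1/113)    [113 ≡ 1 mod 8 ⇒ (2/113)^3 = +1]
  = 1    [(1/113) = 1]

1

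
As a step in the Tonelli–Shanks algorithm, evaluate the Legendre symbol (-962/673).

1

Pull out -1: (-962/673) = (-1/673)·(962/673). Since 673 ≡ 1 (mod 4), (-1/673) = +1. Now have (962/673).
Reduce the numerator: 962 ≡ 289 (mod 673), so (962/673) = (289/673).
289 ≡ 1 (mod 4), so quadratic reciprocity gives (289/673) = (673/289). Reduce: 673 ≡ 95 (mod 289). Now have (95/289).
289 ≡ 1 (mod 4), so quadratic reciprocity gives (95/289) = (289/95). Reduce: 289 ≡ 4 (mod 95). Now have (4/95).
Factor out 2: 4 = 2^2. Since 95 ≡ 7 (mod 8), (2/95) = +1, and (2/95)^2 = +1. Now have (1/95).
(1/95) = 1. Collecting the sign factors: 1.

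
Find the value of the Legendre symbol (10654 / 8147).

1

Reduce the numerator: 10654 ≡ 2507 (mod 8147), so (10654 / 8147) = (2507 / 8147).
Both 2507 ≡ 3 and 8147 ≡ 3 (mod 4), so reciprocity gives (2507 / 8147) = -(8147 / 2507). Reduce: 8147 ≡ 626 (mod 2507). Now have -(626 / 2507).
Factor out 2: 626 = 2·313. Since 2507 ≡ 3 (mod 8), (2 / 2507) = -1. Now have (313 / 2507).
313 ≡ 1 (mod 4), so quadratic reciprocity gives (313 / 2507) = (2507 / 313). Reduce: 2507 ≡ 3 (mod 313). Now have (3 / 313).
313 ≡ 1 (mod 4), so quadratic reciprocity gives (3 / 313) = (313 / 3). Reduce: 313 ≡ 1 (mod 3). Now have (1 / 3).
(1 / 3) = 1. Collecting the sign factors: 1.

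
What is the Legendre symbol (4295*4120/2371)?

-1

By multiplicativity, (4295·4120/2371) = (4295/2371)·(4120/2371).
First factor (4295/2371):
Reduce the numerator: 4295 ≡ 1924 (mod 2371), so (4295/2371) = (1924/2371).
Factor out 2: 1924 = 2^2·481. Since 2371 ≡ 3 (mod 8), (2/2371) = -1, and (2/2371)^2 = +1. Now have (481/2371).
481 ≡ 1 (mod 4), so quadratic reciprocity gives (481/2371) = (2371/481). Reduce: 2371 ≡ 447 (mod 481). Now have (447/481).
481 ≡ 1 (mod 4), so quadratic reciprocity gives (447/481) = (481/447). Reduce: 481 ≡ 34 (mod 447). Now have (34/447).
Factor out 2: 34 = 2·17. Since 447 ≡ 7 (mod 8), (2/447) = +1. Now have (17/447).
17 ≡ 1 (mod 4), so quadratic reciprocity gives (17/447) = (447/17). Reduce: 447 ≡ 5 (mod 17). Now have (5/17).
5 ≡ 1 (mod 4), so quadratic reciprocity gives (5/17) = (17/5). Reduce: 17 ≡ 2 (mod 5). Now have (2/5).
Factor out 2: 2 = 2. Since 5 ≡ 5 (mod 8), (2/5) = -1. Now have -(1/5).
(1/5) = 1. Collecting the sign factors: -1.
Second factor (4120/2371):
Reduce the numerator: 4120 ≡ 1749 (mod 2371), so (4120/2371) = (1749/2371).
1749 ≡ 1 (mod 4), so quadratic reciprocity gives (1749/2371) = (2371/1749). Reduce: 2371 ≡ 622 (mod 1749). Now have (622/1749).
Factor out 2: 622 = 2·311. Since 1749 ≡ 5 (mod 8), (2/1749) = -1. Now have -(311/1749).
1749 ≡ 1 (mod 4), so quadratic reciprocity gives (311/1749) = (1749/311). Reduce: 1749 ≡ 194 (mod 311). Now have -(194/311).
Factor out 2: 194 = 2·97. Since 311 ≡ 7 (mod 8), (2/311) = +1. Now have -(97/311).
97 ≡ 1 (mod 4), so quadratic reciprocity gives (97/311) = (311/97). Reduce: 311 ≡ 20 (mod 97). Now have -(20/97).
Factor out 2: 20 = 2^2·5. Since 97 ≡ 1 (mod 8), (2/97) = +1, and (2/97)^2 = +1. Now have -(5/97).
5 ≡ 1 (mod 4), so quadratic reciprocity gives (5/97) = (97/5). Reduce: 97 ≡ 2 (mod 5). Now have -(2/5).
Factor out 2: 2 = 2. Since 5 ≡ 5 (mod 8), (2/5) = -1. Now have (1/5).
(1/5) = 1. Collecting the sign factors: 1.
Product: (-1)·(1) = -1.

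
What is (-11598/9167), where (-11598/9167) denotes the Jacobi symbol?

(-11598/9167)
  = (6736/9167)    [-11598 ≡ 6736 mod 9167]
  = (421/9167)    [9167 ≡ 7 mod 8 ⇒ (2/9167)^4 = +1]
  = (9167/421)    [QR: 421 ≡ 1 mod 4, sign kept]
  = (326/421)    [9167 ≡ 326 mod 421]
  = -(163/421)    [421 ≡ 5 mod 8 ⇒ (2/421) = -1]
  = -(421/163)    [QR: 421 ≡ 1 mod 4, sign kept]
  = -(95/163)    [421 ≡ 95 mod 163]
  = (163/95)    [QR: both ≡ 3 mod 4, sign flips]
  = (68/95)    [163 ≡ 68 mod 95]
  = (17/95)    [95 ≡ 7 mod 8 ⇒ (2/95)^2 = +1]
  = (95/17)    [QR: 17 ≡ 1 mod 4, sign kept]
  = (10/17)    [95 ≡ 10 mod 17]
  = (5/17)    [17 ≡ 1 mod 8 ⇒ (2/17) = +1]
  = (17/5)    [QR: 5 ≡ 1 mod 4, sign kept]
  = (2/5)    [17 ≡ 2 mod 5]
  = -(1/5)    [5 ≡ 5 mod 8 ⇒ (2/5) = -1]
  = -1    [(1/5) = 1]

-1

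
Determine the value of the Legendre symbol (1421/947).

Reduce the numerator: 1421 ≡ 474 (mod 947), so (1421/947) = (474/947).
Factor out 2: 474 = 2·237. Since 947 ≡ 3 (mod 8), (2/947) = -1. Now have -(237/947).
237 ≡ 1 (mod 4), so quadratic reciprocity gives (237/947) = (947/237). Reduce: 947 ≡ 236 (mod 237). Now have -(236/237).
Factor out 2: 236 = 2^2·59. Since 237 ≡ 5 (mod 8), (2/237) = -1, and (2/237)^2 = +1. Now have -(59/237).
237 ≡ 1 (mod 4), so quadratic reciprocity gives (59/237) = (237/59). Reduce: 237 ≡ 1 (mod 59). Now have -(1/59).
(1/59) = 1. Collecting the sign factors: -1.

-1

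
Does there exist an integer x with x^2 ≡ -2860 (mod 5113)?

Pull out -1: (-2860/5113) = (-1/5113)·(2860/5113). Since 5113 ≡ 1 (mod 4), (-1/5113) = +1. Now have (2860/5113).
Factor out 2: 2860 = 2^2·715. Since 5113 ≡ 1 (mod 8), (2/5113) = +1, and (2/5113)^2 = +1. Now have (715/5113).
5113 ≡ 1 (mod 4), so quadratic reciprocity gives (715/5113) = (5113/715). Reduce: 5113 ≡ 108 (mod 715). Now have (108/715).
Factor out 2: 108 = 2^2·27. Since 715 ≡ 3 (mod 8), (2/715) = -1, and (2/715)^2 = +1. Now have (27/715).
Both 27 ≡ 3 and 715 ≡ 3 (mod 4), so reciprocity gives (27/715) = -(715/27). Reduce: 715 ≡ 13 (mod 27). Now have -(13/27).
13 ≡ 1 (mod 4), so quadratic reciprocity gives (13/27) = (27/13). Reduce: 27 ≡ 1 (mod 13). Now have -(1/13).
(1/13) = 1. Collecting the sign factors: -1.
The Legendre symbol is -1, so x^2 ≡ -2860 (mod 5113) has no solution.

no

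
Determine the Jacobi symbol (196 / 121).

Reduce the numerator: 196 ≡ 75 (mod 121), so (196 / 121) = (75 / 121).
121 ≡ 1 (mod 4), so quadratic reciprocity gives (75 / 121) = (121 / 75). Reduce: 121 ≡ 46 (mod 75). Now have (46 / 75).
Factor out 2: 46 = 2·23. Since 75 ≡ 3 (mod 8), (2 / 75) = -1. Now have -(23 / 75).
Both 23 ≡ 3 and 75 ≡ 3 (mod 4), so reciprocity gives (23 / 75) = -(75 / 23). Reduce: 75 ≡ 6 (mod 23). Now have (6 / 23).
Factor out 2: 6 = 2·3. Since 23 ≡ 7 (mod 8), (2 / 23) = +1. Now have (3 / 23).
Both 3 ≡ 3 and 23 ≡ 3 (mod 4), so reciprocity gives (3 / 23) = -(23 / 3). Reduce: 23 ≡ 2 (mod 3). Now have -(2 / 3).
Factor out 2: 2 = 2. Since 3 ≡ 3 (mod 8), (2 / 3) = -1. Now have (1 / 3).
(1 / 3) = 1. Collecting the sign factors: 1.

1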